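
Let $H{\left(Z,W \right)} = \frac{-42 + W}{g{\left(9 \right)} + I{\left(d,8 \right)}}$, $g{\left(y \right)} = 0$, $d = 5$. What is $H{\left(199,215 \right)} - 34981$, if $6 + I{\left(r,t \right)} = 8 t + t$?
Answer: $- \frac{2308573}{66} \approx -34978.0$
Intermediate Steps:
$I{\left(r,t \right)} = -6 + 9 t$ ($I{\left(r,t \right)} = -6 + \left(8 t + t\right) = -6 + 9 t$)
$H{\left(Z,W \right)} = - \frac{7}{11} + \frac{W}{66}$ ($H{\left(Z,W \right)} = \frac{-42 + W}{0 + \left(-6 + 9 \cdot 8\right)} = \frac{-42 + W}{0 + \left(-6 + 72\right)} = \frac{-42 + W}{0 + 66} = \frac{-42 + W}{66} = \left(-42 + W\right) \frac{1}{66} = - \frac{7}{11} + \frac{W}{66}$)
$H{\left(199,215 \right)} - 34981 = \left(- \frac{7}{11} + \frac{1}{66} \cdot 215\right) - 34981 = \left(- \frac{7}{11} + \frac{215}{66}\right) - 34981 = \frac{173}{66} - 34981 = - \frac{2308573}{66}$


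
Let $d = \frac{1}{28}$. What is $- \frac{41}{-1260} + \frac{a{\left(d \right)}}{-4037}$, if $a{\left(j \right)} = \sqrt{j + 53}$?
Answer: $\frac{41}{1260} - \frac{3 \sqrt{1155}}{56518} \approx 0.030736$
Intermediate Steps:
$d = \frac{1}{28} \approx 0.035714$
$a{\left(j \right)} = \sqrt{53 + j}$
$- \frac{41}{-1260} + \frac{a{\left(d \right)}}{-4037} = - \frac{41}{-1260} + \frac{\sqrt{53 + \frac{1}{28}}}{-4037} = \left(-41\right) \left(- \frac{1}{1260}\right) + \sqrt{\frac{1485}{28}} \left(- \frac{1}{4037}\right) = \frac{41}{1260} + \frac{3 \sqrt{1155}}{14} \left(- \frac{1}{4037}\right) = \frac{41}{1260} - \frac{3 \sqrt{1155}}{56518}$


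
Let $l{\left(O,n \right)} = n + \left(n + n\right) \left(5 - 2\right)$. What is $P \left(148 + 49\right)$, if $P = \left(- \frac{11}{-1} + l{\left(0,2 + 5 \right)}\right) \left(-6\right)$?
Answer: $-70920$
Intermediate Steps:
$l{\left(O,n \right)} = 7 n$ ($l{\left(O,n \right)} = n + 2 n 3 = n + 6 n = 7 n$)
$P = -360$ ($P = \left(- \frac{11}{-1} + 7 \left(2 + 5\right)\right) \left(-6\right) = \left(\left(-11\right) \left(-1\right) + 7 \cdot 7\right) \left(-6\right) = \left(11 + 49\right) \left(-6\right) = 60 \left(-6\right) = -360$)
$P \left(148 + 49\right) = - 360 \left(148 + 49\right) = \left(-360\right) 197 = -70920$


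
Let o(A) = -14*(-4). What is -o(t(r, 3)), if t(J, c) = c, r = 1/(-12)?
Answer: -56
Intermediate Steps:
r = -1/12 ≈ -0.083333
o(A) = 56
-o(t(r, 3)) = -1*56 = -56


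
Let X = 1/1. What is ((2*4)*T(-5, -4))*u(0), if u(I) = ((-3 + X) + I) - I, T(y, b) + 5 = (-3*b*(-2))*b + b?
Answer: -1392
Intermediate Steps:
X = 1 (X = 1*1 = 1)
T(y, b) = -5 + b + 6*b² (T(y, b) = -5 + ((-3*b*(-2))*b + b) = -5 + ((6*b)*b + b) = -5 + (6*b² + b) = -5 + (b + 6*b²) = -5 + b + 6*b²)
u(I) = -2 (u(I) = ((-3 + 1) + I) - I = (-2 + I) - I = -2)
((2*4)*T(-5, -4))*u(0) = ((2*4)*(-5 - 4 + 6*(-4)²))*(-2) = (8*(-5 - 4 + 6*16))*(-2) = (8*(-5 - 4 + 96))*(-2) = (8*87)*(-2) = 696*(-2) = -1392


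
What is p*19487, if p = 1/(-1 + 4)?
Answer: 19487/3 ≈ 6495.7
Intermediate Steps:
p = 1/3 ≈ 0.33333
p*19487 = (1/3)*19487 = 19487/3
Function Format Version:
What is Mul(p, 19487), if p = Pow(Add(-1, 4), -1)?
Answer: Rational(19487, 3) ≈ 6495.7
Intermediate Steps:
p = Rational(1, 3) (p = Pow(3, -1) = Rational(1, 3) ≈ 0.33333)
Mul(p, 19487) = Mul(Rational(1, 3), 19487) = Rational(19487, 3)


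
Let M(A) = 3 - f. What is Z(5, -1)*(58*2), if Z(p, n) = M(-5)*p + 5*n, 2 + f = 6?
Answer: -1160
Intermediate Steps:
f = 4 (f = -2 + 6 = 4)
M(A) = -1 (M(A) = 3 - 1*4 = 3 - 4 = -1)
Z(p, n) = -p + 5*n
Z(5, -1)*(58*2) = (-1*5 + 5*(-1))*(58*2) = (-5 - 5)*116 = -10*116 = -1160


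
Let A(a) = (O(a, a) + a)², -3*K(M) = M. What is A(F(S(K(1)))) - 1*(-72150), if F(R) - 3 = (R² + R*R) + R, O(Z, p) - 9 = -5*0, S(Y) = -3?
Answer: 72879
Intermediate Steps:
K(M) = -M/3
O(Z, p) = 9 (O(Z, p) = 9 - 5*0 = 9 + 0 = 9)
F(R) = 3 + R + 2*R² (F(R) = 3 + ((R² + R*R) + R) = 3 + ((R² + R²) + R) = 3 + (2*R² + R) = 3 + (R + 2*R²) = 3 + R + 2*R²)
A(a) = (9 + a)²
A(F(S(K(1)))) - 1*(-72150) = (9 + (3 - 3 + 2*(-3)²))² - 1*(-72150) = (9 + (3 - 3 + 2*9))² + 72150 = (9 + (3 - 3 + 18))² + 72150 = (9 + 18)² + 72150 = 27² + 72150 = 729 + 72150 = 72879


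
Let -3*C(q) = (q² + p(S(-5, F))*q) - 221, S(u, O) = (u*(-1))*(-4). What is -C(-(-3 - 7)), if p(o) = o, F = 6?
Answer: -107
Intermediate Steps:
S(u, O) = 4*u (S(u, O) = -u*(-4) = 4*u)
C(q) = 221/3 - q²/3 + 20*q/3 (C(q) = -((q² + (4*(-5))*q) - 221)/3 = -((q² - 20*q) - 221)/3 = -(-221 + q² - 20*q)/3 = 221/3 - q²/3 + 20*q/3)
-C(-(-3 - 7)) = -(221/3 - (-3 - 7)²/3 + 20*(-(-3 - 7))/3) = -(221/3 - (-1*(-10))²/3 + 20*(-1*(-10))/3) = -(221/3 - ⅓*10² + (20/3)*10) = -(221/3 - ⅓*100 + 200/3) = -(221/3 - 100/3 + 200/3) = -1*107 = -107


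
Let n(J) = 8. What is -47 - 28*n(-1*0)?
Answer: -271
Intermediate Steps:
-47 - 28*n(-1*0) = -47 - 28*8 = -47 - 224 = -271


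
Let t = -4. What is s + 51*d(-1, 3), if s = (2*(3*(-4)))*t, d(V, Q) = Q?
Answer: 249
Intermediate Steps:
s = 96 (s = (2*(3*(-4)))*(-4) = (2*(-12))*(-4) = -24*(-4) = 96)
s + 51*d(-1, 3) = 96 + 51*3 = 96 + 153 = 249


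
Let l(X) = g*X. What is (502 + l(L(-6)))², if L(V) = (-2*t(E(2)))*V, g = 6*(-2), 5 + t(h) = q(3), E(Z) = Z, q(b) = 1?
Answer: 1162084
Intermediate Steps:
t(h) = -4 (t(h) = -5 + 1 = -4)
g = -12
L(V) = 8*V (L(V) = (-2*(-4))*V = 8*V)
l(X) = -12*X
(502 + l(L(-6)))² = (502 - 96*(-6))² = (502 - 12*(-48))² = (502 + 576)² = 1078² = 1162084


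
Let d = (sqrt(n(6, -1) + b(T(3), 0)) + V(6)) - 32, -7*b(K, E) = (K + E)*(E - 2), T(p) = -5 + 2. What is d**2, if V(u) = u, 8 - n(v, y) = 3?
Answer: (182 - sqrt(203))**2/49 ≈ 574.30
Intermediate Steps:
T(p) = -3
b(K, E) = -(-2 + E)*(E + K)/7 (b(K, E) = -(K + E)*(E - 2)/7 = -(E + K)*(-2 + E)/7 = -(-2 + E)*(E + K)/7)
n(v, y) = 5 (n(v, y) = 8 - 1*3 = 8 - 3 = 5)
d = -26 + sqrt(203)/7 (d = (sqrt(5 + (-1/7*0**2 + (2/7)*0 + (2/7)*(-3) - 1/7*0*(-3))) + 6) - 32 = (sqrt(5 + (-1/7*0 + 0 - 6/7 + 0)) + 6) - 32 = (sqrt(5 + (0 + 0 - 6/7 + 0)) + 6) - 32 = (sqrt(5 - 6/7) + 6) - 32 = (sqrt(29/7) + 6) - 32 = (sqrt(203)/7 + 6) - 32 = (6 + sqrt(203)/7) - 32 = -26 + sqrt(203)/7 ≈ -23.965)
d**2 = (-26 + sqrt(203)/7)**2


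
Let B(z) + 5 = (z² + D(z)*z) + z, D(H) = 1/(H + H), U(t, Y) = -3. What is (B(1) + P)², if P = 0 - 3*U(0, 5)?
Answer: 169/4 ≈ 42.250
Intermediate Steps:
D(H) = 1/(2*H)
P = 9 (P = 0 - 3*(-3) = 0 + 9 = 9)
B(z) = -9/2 + z + z² (B(z) = -5 + ((z² + (1/(2*z))*z) + z) = -5 + ((z² + ½) + z) = -5 + ((½ + z²) + z) = -5 + (½ + z + z²) = -9/2 + z + z²)
(B(1) + P)² = ((-9/2 + 1 + 1²) + 9)² = ((-9/2 + 1 + 1) + 9)² = (-5/2 + 9)² = (13/2)² = 169/4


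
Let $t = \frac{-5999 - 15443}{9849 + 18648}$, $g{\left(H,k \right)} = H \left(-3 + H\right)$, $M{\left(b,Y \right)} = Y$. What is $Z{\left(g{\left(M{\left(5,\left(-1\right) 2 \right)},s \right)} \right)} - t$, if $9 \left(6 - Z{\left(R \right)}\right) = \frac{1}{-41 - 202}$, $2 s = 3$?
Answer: $\frac{140286595}{20774313} \approx 6.7529$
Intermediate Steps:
$s = \frac{3}{2}$ ($s = \frac{1}{2} \cdot 3 = \frac{3}{2} \approx 1.5$)
$t = - \frac{21442}{28497} \approx -0.75243$
$Z{\left(R \right)} = \frac{13123}{2187}$ ($Z{\left(R \right)} = 6 - \frac{1}{9 \left(-41 - 202\right)} = 6 - \frac{1}{9 \left(-243\right)} = 6 - - \frac{1}{2187} = 6 + \frac{1}{2187} = \frac{13123}{2187}$)
$Z{\left(g{\left(M{\left(5,\left(-1\right) 2 \right)},s \right)} \right)} - t = \frac{13123}{2187} - - \frac{21442}{28497} = \frac{13123}{2187} + \frac{21442}{28497} = \frac{140286595}{20774313}$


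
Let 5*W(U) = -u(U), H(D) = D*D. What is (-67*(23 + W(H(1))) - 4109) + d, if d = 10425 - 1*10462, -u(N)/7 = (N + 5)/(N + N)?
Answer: -29842/5 ≈ -5968.4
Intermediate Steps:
u(N) = -7*(5 + N)/(2*N) (u(N) = -7*(N + 5)/(N + N) = -7*(5 + N)/(2*N))
H(D) = D²
d = -37 (d = 10425 - 10462 = -37)
W(U) = -7*(-5 - U)/(10*U) (W(U) = (-7*(-5 - U)/(2*U))/5 = -7*(-5 - U)/(10*U))
(-67*(23 + W(H(1))) - 4109) + d = (-67*(23 + 7*(5 + 1²)/(10*(1²))) - 4109) - 37 = (-67*(23 + (7/10)*(5 + 1)/1) - 4109) - 37 = (-67*(23 + (7/10)*1*6) - 4109) - 37 = (-67*(23 + 21/5) - 4109) - 37 = (-67*136/5 - 4109) - 37 = (-9112/5 - 4109) - 37 = -29657/5 - 37 = -29842/5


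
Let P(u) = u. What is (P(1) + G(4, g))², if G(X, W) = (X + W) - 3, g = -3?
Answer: 1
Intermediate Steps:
G(X, W) = -3 + W + X (G(X, W) = (W + X) - 3 = -3 + W + X)
(P(1) + G(4, g))² = (1 + (-3 - 3 + 4))² = (1 - 2)² = (-1)² = 1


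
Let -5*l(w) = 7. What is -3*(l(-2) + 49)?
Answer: -714/5 ≈ -142.80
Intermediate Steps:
l(w) = -7/5 (l(w) = -⅕*7 = -7/5)
-3*(l(-2) + 49) = -3*(-7/5 + 49) = -3*238/5 = -714/5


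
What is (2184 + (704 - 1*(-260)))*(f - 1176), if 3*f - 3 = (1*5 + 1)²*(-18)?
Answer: -4378868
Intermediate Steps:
f = -215 (f = 1 + ((1*5 + 1)²*(-18))/3 = 1 + ((5 + 1)²*(-18))/3 = 1 + (6²*(-18))/3 = 1 + (36*(-18))/3 = 1 + (⅓)*(-648) = 1 - 216 = -215)
(2184 + (704 - 1*(-260)))*(f - 1176) = (2184 + (704 - 1*(-260)))*(-215 - 1176) = (2184 + (704 + 260))*(-1391) = (2184 + 964)*(-1391) = 3148*(-1391) = -4378868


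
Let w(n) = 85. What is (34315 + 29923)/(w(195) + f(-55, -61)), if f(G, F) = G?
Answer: 32119/15 ≈ 2141.3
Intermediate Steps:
(34315 + 29923)/(w(195) + f(-55, -61)) = (34315 + 29923)/(85 - 55) = 64238/30 = 64238*(1/30) = 32119/15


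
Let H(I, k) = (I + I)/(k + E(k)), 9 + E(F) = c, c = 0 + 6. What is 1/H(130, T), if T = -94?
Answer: -97/260 ≈ -0.37308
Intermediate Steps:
c = 6
E(F) = -3 (E(F) = -9 + 6 = -3)
H(I, k) = 2*I/(-3 + k) (H(I, k) = (I + I)/(k - 3) = (2*I)/(-3 + k) = 2*I/(-3 + k))
1/H(130, T) = 1/(2*130/(-3 - 94)) = 1/(2*130/(-97)) = 1/(2*130*(-1/97)) = 1/(-260/97) = -97/260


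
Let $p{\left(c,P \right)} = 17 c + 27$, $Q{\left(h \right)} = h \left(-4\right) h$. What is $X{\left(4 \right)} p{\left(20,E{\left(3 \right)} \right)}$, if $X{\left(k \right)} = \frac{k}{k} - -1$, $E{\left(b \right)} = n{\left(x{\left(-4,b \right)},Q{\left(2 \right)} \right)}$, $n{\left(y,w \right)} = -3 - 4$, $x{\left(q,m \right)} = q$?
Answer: $734$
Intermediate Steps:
$Q{\left(h \right)} = - 4 h^{2}$ ($Q{\left(h \right)} = - 4 h h = - 4 h^{2}$)
$n{\left(y,w \right)} = -7$
$E{\left(b \right)} = -7$
$X{\left(k \right)} = 2$ ($X{\left(k \right)} = 1 + 1 = 2$)
$p{\left(c,P \right)} = 27 + 17 c$
$X{\left(4 \right)} p{\left(20,E{\left(3 \right)} \right)} = 2 \left(27 + 17 \cdot 20\right) = 2 \left(27 + 340\right) = 2 \cdot 367 = 734$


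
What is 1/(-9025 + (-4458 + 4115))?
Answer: -1/9368 ≈ -0.00010675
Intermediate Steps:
1/(-9025 + (-4458 + 4115)) = 1/(-9025 - 343) = 1/(-9368) = -1/9368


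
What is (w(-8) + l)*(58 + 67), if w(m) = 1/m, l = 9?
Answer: 8875/8 ≈ 1109.4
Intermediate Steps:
w(m) = 1/m
(w(-8) + l)*(58 + 67) = (1/(-8) + 9)*(58 + 67) = (-⅛ + 9)*125 = (71/8)*125 = 8875/8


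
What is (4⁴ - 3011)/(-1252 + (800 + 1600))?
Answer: -2755/1148 ≈ -2.3998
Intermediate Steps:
(4⁴ - 3011)/(-1252 + (800 + 1600)) = (256 - 3011)/(-1252 + 2400) = -2755/1148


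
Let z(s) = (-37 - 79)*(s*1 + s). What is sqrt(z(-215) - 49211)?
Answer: sqrt(669) ≈ 25.865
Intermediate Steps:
z(s) = -232*s (z(s) = -116*(s + s) = -232*s)
sqrt(z(-215) - 49211) = sqrt(-232*(-215) - 49211) = sqrt(49880 - 49211) = sqrt(669)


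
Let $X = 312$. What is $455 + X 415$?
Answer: $129935$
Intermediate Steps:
$455 + X 415 = 455 + 312 \cdot 415 = 455 + 129480 = 129935$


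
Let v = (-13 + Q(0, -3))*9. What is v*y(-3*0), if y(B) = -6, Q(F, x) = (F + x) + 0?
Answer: 864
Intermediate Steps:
Q(F, x) = F + x
v = -144 (v = (-13 + (0 - 3))*9 = (-13 - 3)*9 = -16*9 = -144)
v*y(-3*0) = -144*(-6) = 864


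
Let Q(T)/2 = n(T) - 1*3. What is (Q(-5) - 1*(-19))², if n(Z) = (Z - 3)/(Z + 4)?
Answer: 841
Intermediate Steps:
n(Z) = (-3 + Z)/(4 + Z)
Q(T) = -6 + 2*(-3 + T)/(4 + T) (Q(T) = 2*((-3 + T)/(4 + T) - 1*3) = 2*((-3 + T)/(4 + T) - 3) = 2*(-3 + (-3 + T)/(4 + T)) = -6 + 2*(-3 + T)/(4 + T))
(Q(-5) - 1*(-19))² = (2*(-15 - 2*(-5))/(4 - 5) - 1*(-19))² = (2*(-15 + 10)/(-1) + 19)² = (2*(-1)*(-5) + 19)² = (10 + 19)² = 29² = 841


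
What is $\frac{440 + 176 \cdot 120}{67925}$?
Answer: $\frac{392}{1235} \approx 0.31741$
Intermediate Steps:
$\frac{440 + 176 \cdot 120}{67925} = \left(440 + 21120\right) \frac{1}{67925} = 21560 \cdot \frac{1}{67925} = \frac{392}{1235}$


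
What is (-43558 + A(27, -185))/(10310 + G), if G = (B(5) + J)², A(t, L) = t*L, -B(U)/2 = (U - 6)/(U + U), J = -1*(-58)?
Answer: -1213825/342431 ≈ -3.5447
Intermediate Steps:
J = 58
B(U) = -(-6 + U)/U (B(U) = -2*(U - 6)/(U + U) = -2*(-6 + U)/(2*U) = -2*(-6 + U)*1/(2*U) = -(-6 + U)/U)
A(t, L) = L*t
G = 84681/25 (G = ((6 - 1*5)/5 + 58)² = ((6 - 5)/5 + 58)² = ((⅕)*1 + 58)² = (⅕ + 58)² = (291/5)² = 84681/25 ≈ 3387.2)
(-43558 + A(27, -185))/(10310 + G) = (-43558 - 185*27)/(10310 + 84681/25) = (-43558 - 4995)/(342431/25) = -48553*25/342431 = -1213825/342431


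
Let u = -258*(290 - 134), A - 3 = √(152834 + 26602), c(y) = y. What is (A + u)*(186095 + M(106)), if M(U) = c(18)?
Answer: -7490117685 + 372226*√44859 ≈ -7.4113e+9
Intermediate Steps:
M(U) = 18
A = 3 + 2*√44859 (A = 3 + √(152834 + 26602) = 3 + √179436 = 3 + 2*√44859 ≈ 426.60)
u = -40248 (u = -258*156 = -40248)
(A + u)*(186095 + M(106)) = ((3 + 2*√44859) - 40248)*(186095 + 18) = (-40245 + 2*√44859)*186113 = -7490117685 + 372226*√44859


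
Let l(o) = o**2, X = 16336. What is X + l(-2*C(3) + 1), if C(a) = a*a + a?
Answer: 16865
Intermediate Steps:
C(a) = a + a**2 (C(a) = a**2 + a = a + a**2)
X + l(-2*C(3) + 1) = 16336 + (-6*(1 + 3) + 1)**2 = 16336 + (-6*4 + 1)**2 = 16336 + (-2*12 + 1)**2 = 16336 + (-24 + 1)**2 = 16336 + (-23)**2 = 16336 + 529 = 16865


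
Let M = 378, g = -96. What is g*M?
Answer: -36288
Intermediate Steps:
g*M = -96*378 = -36288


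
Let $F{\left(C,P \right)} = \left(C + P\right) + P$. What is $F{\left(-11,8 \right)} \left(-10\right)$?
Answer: $-50$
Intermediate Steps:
$F{\left(C,P \right)} = C + 2 P$
$F{\left(-11,8 \right)} \left(-10\right) = \left(-11 + 2 \cdot 8\right) \left(-10\right) = \left(-11 + 16\right) \left(-10\right) = 5 \left(-10\right) = -50$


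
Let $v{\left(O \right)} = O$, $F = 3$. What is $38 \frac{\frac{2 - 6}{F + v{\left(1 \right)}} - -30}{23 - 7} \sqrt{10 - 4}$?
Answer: $\frac{551 \sqrt{6}}{8} \approx 168.71$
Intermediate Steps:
$38 \frac{\frac{2 - 6}{F + v{\left(1 \right)}} - -30}{23 - 7} \sqrt{10 - 4} = 38 \frac{\frac{2 - 6}{3 + 1} - -30}{23 - 7} \sqrt{10 - 4} = 38 \frac{- \frac{4}{4} + 30}{16} \sqrt{6} = 38 \left(\left(-4\right) \frac{1}{4} + 30\right) \frac{1}{16} \sqrt{6} = 38 \left(-1 + 30\right) \frac{1}{16} \sqrt{6} = 38 \cdot 29 \cdot \frac{1}{16} \sqrt{6} = 38 \cdot \frac{29}{16} \sqrt{6} = \frac{551 \sqrt{6}}{8}$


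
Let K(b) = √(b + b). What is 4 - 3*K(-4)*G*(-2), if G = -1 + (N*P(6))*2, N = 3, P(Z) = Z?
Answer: 4 + 420*I*√2 ≈ 4.0 + 593.97*I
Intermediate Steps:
K(b) = √2*√b (K(b) = √(2*b) = √2*√b)
G = 35 (G = -1 + (3*6)*2 = -1 + 18*2 = -1 + 36 = 35)
4 - 3*K(-4)*G*(-2) = 4 - 3*(√2*√(-4))*35*(-2) = 4 - 3*(√2*(2*I))*35*(-2) = 4 - 3*(2*I*√2)*35*(-2) = 4 - 3*70*I*√2*(-2) = 4 - (-420)*I*√2 = 4 + 420*I*√2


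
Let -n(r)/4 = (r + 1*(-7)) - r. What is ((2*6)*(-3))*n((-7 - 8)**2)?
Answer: -1008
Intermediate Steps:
n(r) = 28 (n(r) = -4*((r + 1*(-7)) - r) = -4*((r - 7) - r) = -4*((-7 + r) - r) = -4*(-7) = 28)
((2*6)*(-3))*n((-7 - 8)**2) = ((2*6)*(-3))*28 = (12*(-3))*28 = -36*28 = -1008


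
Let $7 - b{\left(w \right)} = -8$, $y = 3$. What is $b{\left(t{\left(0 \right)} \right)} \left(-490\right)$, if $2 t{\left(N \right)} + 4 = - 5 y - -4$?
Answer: $-7350$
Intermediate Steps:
$t{\left(N \right)} = - \frac{15}{2}$ ($t{\left(N \right)} = -2 + \frac{\left(-5\right) 3 - -4}{2} = -2 + \frac{-15 + 4}{2} = -2 + \frac{1}{2} \left(-11\right) = -2 - \frac{11}{2} = - \frac{15}{2}$)
$b{\left(w \right)} = 15$ ($b{\left(w \right)} = 7 - -8 = 7 + 8 = 15$)
$b{\left(t{\left(0 \right)} \right)} \left(-490\right) = 15 \left(-490\right) = -7350$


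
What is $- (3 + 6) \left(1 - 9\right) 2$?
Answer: $144$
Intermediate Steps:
$- (3 + 6) \left(1 - 9\right) 2 = \left(-1\right) 9 \left(-8\right) 2 = \left(-9\right) \left(-8\right) 2 = 72 \cdot 2 = 144$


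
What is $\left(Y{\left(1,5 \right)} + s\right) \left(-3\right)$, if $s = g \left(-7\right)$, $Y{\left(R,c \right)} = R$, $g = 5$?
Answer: $102$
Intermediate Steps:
$s = -35$ ($s = 5 \left(-7\right) = -35$)
$\left(Y{\left(1,5 \right)} + s\right) \left(-3\right) = \left(1 - 35\right) \left(-3\right) = \left(-34\right) \left(-3\right) = 102$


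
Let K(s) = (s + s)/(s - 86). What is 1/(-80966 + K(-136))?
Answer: -111/8987090 ≈ -1.2351e-5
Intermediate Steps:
K(s) = 2*s/(-86 + s) (K(s) = (2*s)/(-86 + s) = 2*s/(-86 + s))
1/(-80966 + K(-136)) = 1/(-80966 + 2*(-136)/(-86 - 136)) = 1/(-80966 + 2*(-136)/(-222)) = 1/(-80966 + 2*(-136)*(-1/222)) = 1/(-80966 + 136/111) = 1/(-8987090/111) = -111/8987090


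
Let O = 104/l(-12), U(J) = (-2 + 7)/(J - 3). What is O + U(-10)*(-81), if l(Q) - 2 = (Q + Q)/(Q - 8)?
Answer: 1655/26 ≈ 63.654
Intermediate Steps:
l(Q) = 2 + 2*Q/(-8 + Q) (l(Q) = 2 + (Q + Q)/(Q - 8) = 2 + (2*Q)/(-8 + Q) = 2 + 2*Q/(-8 + Q))
U(J) = 5/(-3 + J)
O = 65/2 (O = 104/((4*(-4 - 12)/(-8 - 12))) = 104/((4*(-16)/(-20))) = 104/((4*(-1/20)*(-16))) = 104/(16/5) = 104*(5/16) = 65/2 ≈ 32.500)
O + U(-10)*(-81) = 65/2 + (5/(-3 - 10))*(-81) = 65/2 + (5/(-13))*(-81) = 65/2 + (5*(-1/13))*(-81) = 65/2 - 5/13*(-81) = 65/2 + 405/13 = 1655/26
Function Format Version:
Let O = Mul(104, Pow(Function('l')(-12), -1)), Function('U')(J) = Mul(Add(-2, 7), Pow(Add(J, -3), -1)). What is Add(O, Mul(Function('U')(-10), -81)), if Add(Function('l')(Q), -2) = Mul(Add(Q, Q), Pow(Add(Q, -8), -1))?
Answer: Rational(1655, 26) ≈ 63.654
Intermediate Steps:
Function('l')(Q) = Add(2, Mul(2, Q, Pow(Add(-8, Q), -1))) (Function('l')(Q) = Add(2, Mul(Add(Q, Q), Pow(Add(Q, -8), -1))) = Add(2, Mul(Mul(2, Q), Pow(Add(-8, Q), -1))) = Add(2, Mul(2, Q, Pow(Add(-8, Q), -1))))
Function('U')(J) = Mul(5, Pow(Add(-3, J), -1))
O = Rational(65, 2) (O = Mul(104, Pow(Mul(4, Pow(Add(-8, -12), -1), Add(-4, -12)), -1)) = Mul(104, Pow(Mul(4, Pow(-20, -1), -16), -1)) = Mul(104, Pow(Mul(4, Rational(-1, 20), -16), -1)) = Mul(104, Pow(Rational(16, 5), -1)) = Mul(104, Rational(5, 16)) = Rational(65, 2) ≈ 32.500)
Add(O, Mul(Function('U')(-10), -81)) = Add(Rational(65, 2), Mul(Mul(5, Pow(Add(-3, -10), -1)), -81)) = Add(Rational(65, 2), Mul(Mul(5, Pow(-13, -1)), -81)) = Add(Rational(65, 2), Mul(Mul(5, Rational(-1, 13)), -81)) = Add(Rational(65, 2), Mul(Rational(-5, 13), -81)) = Add(Rational(65, 2), Rational(405, 13)) = Rational(1655, 26)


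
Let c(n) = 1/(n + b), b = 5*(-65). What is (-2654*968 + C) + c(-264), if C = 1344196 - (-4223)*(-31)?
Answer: -798559722/589 ≈ -1.3558e+6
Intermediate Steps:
b = -325
c(n) = 1/(-325 + n) (c(n) = 1/(n - 325) = 1/(-325 + n))
C = 1213283 (C = 1344196 - 1*130913 = 1344196 - 130913 = 1213283)
(-2654*968 + C) + c(-264) = (-2654*968 + 1213283) + 1/(-325 - 264) = (-2569072 + 1213283) + 1/(-589) = -1355789 - 1/589 = -798559722/589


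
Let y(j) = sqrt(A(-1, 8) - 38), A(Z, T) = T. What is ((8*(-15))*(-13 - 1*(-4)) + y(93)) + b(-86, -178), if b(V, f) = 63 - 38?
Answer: 1105 + I*sqrt(30) ≈ 1105.0 + 5.4772*I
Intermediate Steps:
b(V, f) = 25
y(j) = I*sqrt(30) (y(j) = sqrt(8 - 38) = sqrt(-30) = I*sqrt(30))
((8*(-15))*(-13 - 1*(-4)) + y(93)) + b(-86, -178) = ((8*(-15))*(-13 - 1*(-4)) + I*sqrt(30)) + 25 = (-120*(-13 + 4) + I*sqrt(30)) + 25 = (-120*(-9) + I*sqrt(30)) + 25 = (1080 + I*sqrt(30)) + 25 = 1105 + I*sqrt(30)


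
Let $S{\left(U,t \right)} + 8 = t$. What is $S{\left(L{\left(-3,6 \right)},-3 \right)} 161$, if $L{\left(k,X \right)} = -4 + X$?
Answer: $-1771$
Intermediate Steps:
$S{\left(U,t \right)} = -8 + t$
$S{\left(L{\left(-3,6 \right)},-3 \right)} 161 = \left(-8 - 3\right) 161 = \left(-11\right) 161 = -1771$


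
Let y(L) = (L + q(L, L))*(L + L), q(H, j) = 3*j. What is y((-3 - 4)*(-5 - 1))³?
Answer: 2810384252928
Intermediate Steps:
y(L) = 8*L² (y(L) = (L + 3*L)*(L + L) = (4*L)*(2*L) = 8*L²)
y((-3 - 4)*(-5 - 1))³ = (8*((-3 - 4)*(-5 - 1))²)³ = (8*(-7*(-6))²)³ = (8*42²)³ = (8*1764)³ = 14112³ = 2810384252928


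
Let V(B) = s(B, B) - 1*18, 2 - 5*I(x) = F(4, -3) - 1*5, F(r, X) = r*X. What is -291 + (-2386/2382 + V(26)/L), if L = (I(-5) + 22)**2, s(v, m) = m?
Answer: -1929022978/6606477 ≈ -291.99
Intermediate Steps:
F(r, X) = X*r
I(x) = 19/5 (I(x) = 2/5 - (-3*4 - 1*5)/5 = 2/5 - (-12 - 5)/5 = 2/5 - 1/5*(-17) = 2/5 + 17/5 = 19/5)
V(B) = -18 + B (V(B) = B - 1*18 = B - 18 = -18 + B)
L = 16641/25 (L = (19/5 + 22)**2 = (129/5)**2 = 16641/25 ≈ 665.64)
-291 + (-2386/2382 + V(26)/L) = -291 + (-2386/2382 + (-18 + 26)/(16641/25)) = -291 + (-2386*1/2382 + 8*(25/16641)) = -291 + (-1193/1191 + 200/16641) = -291 - 6538171/6606477 = -1929022978/6606477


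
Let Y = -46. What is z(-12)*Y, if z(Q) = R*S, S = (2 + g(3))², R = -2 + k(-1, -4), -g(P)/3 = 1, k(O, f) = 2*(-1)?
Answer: 184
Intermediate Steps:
k(O, f) = -2
g(P) = -3 (g(P) = -3*1 = -3)
R = -4 (R = -2 - 2 = -4)
S = 1 (S = (2 - 3)² = (-1)² = 1)
z(Q) = -4 (z(Q) = -4*1 = -4)
z(-12)*Y = -4*(-46) = 184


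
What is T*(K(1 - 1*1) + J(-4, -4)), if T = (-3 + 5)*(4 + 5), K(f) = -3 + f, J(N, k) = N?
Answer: -126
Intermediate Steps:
T = 18 (T = 2*9 = 18)
T*(K(1 - 1*1) + J(-4, -4)) = 18*((-3 + (1 - 1*1)) - 4) = 18*((-3 + (1 - 1)) - 4) = 18*((-3 + 0) - 4) = 18*(-3 - 4) = 18*(-7) = -126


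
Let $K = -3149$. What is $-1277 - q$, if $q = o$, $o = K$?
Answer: $1872$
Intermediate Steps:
$o = -3149$
$q = -3149$
$-1277 - q = -1277 - -3149 = -1277 + 3149 = 1872$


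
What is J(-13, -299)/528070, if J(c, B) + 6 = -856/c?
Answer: 389/3432455 ≈ 0.00011333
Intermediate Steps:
J(c, B) = -6 - 856/c
J(-13, -299)/528070 = (-6 - 856/(-13))/528070 = (-6 - 856*(-1/13))*(1/528070) = (-6 + 856/13)*(1/528070) = (778/13)*(1/528070) = 389/3432455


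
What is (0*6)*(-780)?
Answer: 0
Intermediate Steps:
(0*6)*(-780) = 0*(-780) = 0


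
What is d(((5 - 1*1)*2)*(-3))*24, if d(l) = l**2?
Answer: 13824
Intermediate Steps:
d(((5 - 1*1)*2)*(-3))*24 = (((5 - 1*1)*2)*(-3))**2*24 = (((5 - 1)*2)*(-3))**2*24 = ((4*2)*(-3))**2*24 = (8*(-3))**2*24 = (-24)**2*24 = 576*24 = 13824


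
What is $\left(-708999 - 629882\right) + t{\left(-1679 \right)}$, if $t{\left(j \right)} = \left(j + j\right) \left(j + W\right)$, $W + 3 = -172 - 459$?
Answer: $6428173$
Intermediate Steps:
$W = -634$ ($W = -3 - 631 = -634$)
$t{\left(j \right)} = 2 j \left(-634 + j\right)$ ($t{\left(j \right)} = \left(j + j\right) \left(j - 634\right) = 2 j \left(-634 + j\right)$)
$\left(-708999 - 629882\right) + t{\left(-1679 \right)} = \left(-708999 - 629882\right) + 2 \left(-1679\right) \left(-634 - 1679\right) = -1338881 + 2 \left(-1679\right) \left(-2313\right) = -1338881 + 7767054 = 6428173$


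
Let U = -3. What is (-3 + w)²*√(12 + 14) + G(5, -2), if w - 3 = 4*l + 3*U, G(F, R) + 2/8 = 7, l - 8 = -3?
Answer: 27/4 + 121*√26 ≈ 623.73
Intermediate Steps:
l = 5 (l = 8 - 3 = 5)
G(F, R) = 27/4 (G(F, R) = -¼ + 7 = 27/4)
w = 14 (w = 3 + (4*5 + 3*(-3)) = 3 + (20 - 9) = 3 + 11 = 14)
(-3 + w)²*√(12 + 14) + G(5, -2) = (-3 + 14)²*√(12 + 14) + 27/4 = 11²*√26 + 27/4 = 121*√26 + 27/4 = 27/4 + 121*√26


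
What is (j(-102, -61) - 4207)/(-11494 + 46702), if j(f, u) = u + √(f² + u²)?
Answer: -1067/8802 + 5*√565/35208 ≈ -0.11785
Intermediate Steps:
(j(-102, -61) - 4207)/(-11494 + 46702) = ((-61 + √((-102)² + (-61)²)) - 4207)/(-11494 + 46702) = ((-61 + √(10404 + 3721)) - 4207)/35208 = ((-61 + √14125) - 4207)*(1/35208) = ((-61 + 5*√565) - 4207)*(1/35208) = (-4268 + 5*√565)*(1/35208) = -1067/8802 + 5*√565/35208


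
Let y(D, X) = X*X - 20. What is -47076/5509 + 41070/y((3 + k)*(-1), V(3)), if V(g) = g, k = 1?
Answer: -226772466/60599 ≈ -3742.2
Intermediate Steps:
y(D, X) = -20 + X² (y(D, X) = X² - 20 = -20 + X²)
-47076/5509 + 41070/y((3 + k)*(-1), V(3)) = -47076/5509 + 41070/(-20 + 3²) = -47076*1/5509 + 41070/(-20 + 9) = -47076/5509 + 41070/(-11) = -47076/5509 + 41070*(-1/11) = -47076/5509 - 41070/11 = -226772466/60599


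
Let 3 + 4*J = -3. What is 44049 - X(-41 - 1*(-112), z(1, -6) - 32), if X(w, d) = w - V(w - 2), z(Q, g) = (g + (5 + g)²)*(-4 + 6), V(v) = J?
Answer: 87953/2 ≈ 43977.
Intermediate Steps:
J = -3/2 (J = -¾ + (¼)*(-3) = -¾ - ¾ = -3/2 ≈ -1.5000)
V(v) = -3/2
z(Q, g) = 2*g + 2*(5 + g)² (z(Q, g) = (g + (5 + g)²)*2 = 2*g + 2*(5 + g)²)
X(w, d) = 3/2 + w (X(w, d) = w - 1*(-3/2) = w + 3/2 = 3/2 + w)
44049 - X(-41 - 1*(-112), z(1, -6) - 32) = 44049 - (3/2 + (-41 - 1*(-112))) = 44049 - (3/2 + (-41 + 112)) = 44049 - (3/2 + 71) = 44049 - 1*145/2 = 44049 - 145/2 = 87953/2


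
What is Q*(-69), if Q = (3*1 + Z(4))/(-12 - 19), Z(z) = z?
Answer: 483/31 ≈ 15.581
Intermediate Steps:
Q = -7/31 (Q = (3*1 + 4)/(-12 - 19) = (3 + 4)/(-31) = 7*(-1/31) = -7/31 ≈ -0.22581)
Q*(-69) = -7/31*(-69) = 483/31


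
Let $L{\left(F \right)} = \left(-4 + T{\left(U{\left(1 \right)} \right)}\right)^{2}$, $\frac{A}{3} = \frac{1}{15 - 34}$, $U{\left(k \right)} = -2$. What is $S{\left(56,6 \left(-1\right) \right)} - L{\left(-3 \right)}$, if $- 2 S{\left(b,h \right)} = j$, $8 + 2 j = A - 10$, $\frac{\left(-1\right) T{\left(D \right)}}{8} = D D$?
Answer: $- \frac{98151}{76} \approx -1291.5$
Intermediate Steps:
$T{\left(D \right)} = - 8 D^{2}$ ($T{\left(D \right)} = - 8 D D = - 8 D^{2}$)
$A = - \frac{3}{19}$ ($A = \frac{3}{15 - 34} = \frac{3}{-19} = 3 \left(- \frac{1}{19}\right) = - \frac{3}{19} \approx -0.15789$)
$L{\left(F \right)} = 1296$ ($L{\left(F \right)} = \left(-4 - 8 \left(-2\right)^{2}\right)^{2} = \left(-4 - 32\right)^{2} = \left(-36\right)^{2} = 1296$)
$j = - \frac{345}{38}$ ($j = -4 + \frac{- \frac{3}{19} - 10}{2} = -4 + \frac{1}{2} \left(- \frac{193}{19}\right) = -4 - \frac{193}{38} = - \frac{345}{38} \approx -9.0789$)
$S{\left(b,h \right)} = \frac{345}{76}$ ($S{\left(b,h \right)} = \left(- \frac{1}{2}\right) \left(- \frac{345}{38}\right) = \frac{345}{76}$)
$S{\left(56,6 \left(-1\right) \right)} - L{\left(-3 \right)} = \frac{345}{76} - 1296 = - \frac{98151}{76}$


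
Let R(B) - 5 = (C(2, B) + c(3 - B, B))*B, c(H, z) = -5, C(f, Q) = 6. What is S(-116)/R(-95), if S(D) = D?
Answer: 58/45 ≈ 1.2889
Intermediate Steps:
R(B) = 5 + B (R(B) = 5 + (6 - 5)*B = 5 + 1*B = 5 + B)
S(-116)/R(-95) = -116/(5 - 95) = -116/(-90) = -116*(-1/90) = 58/45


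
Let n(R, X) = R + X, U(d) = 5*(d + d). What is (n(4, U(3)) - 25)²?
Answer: 81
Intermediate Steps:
U(d) = 10*d (U(d) = 5*(2*d) = 10*d)
(n(4, U(3)) - 25)² = ((4 + 10*3) - 25)² = ((4 + 30) - 25)² = (34 - 25)² = 9² = 81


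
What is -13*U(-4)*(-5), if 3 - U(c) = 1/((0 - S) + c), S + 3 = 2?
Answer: 650/3 ≈ 216.67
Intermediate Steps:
S = -1 (S = -3 + 2 = -1)
U(c) = 3 - 1/(1 + c) (U(c) = 3 - 1/((0 - 1*(-1)) + c) = 3 - 1/((0 + 1) + c) = 3 - 1/(1 + c))
-13*U(-4)*(-5) = -13*(2 + 3*(-4))/(1 - 4)*(-5) = -13*(2 - 12)/(-3)*(-5) = -(-13)*(-10)/3*(-5) = -13*10/3*(-5) = -130/3*(-5) = 650/3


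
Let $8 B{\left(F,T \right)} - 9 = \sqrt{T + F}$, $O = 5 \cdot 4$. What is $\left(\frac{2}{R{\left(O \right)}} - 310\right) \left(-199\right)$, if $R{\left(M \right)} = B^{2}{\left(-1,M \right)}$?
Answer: $\frac{58647290}{961} + \frac{114624 \sqrt{19}}{961} \approx 61547.0$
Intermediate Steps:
$O = 20$
$B{\left(F,T \right)} = \frac{9}{8} + \frac{\sqrt{F + T}}{8}$ ($B{\left(F,T \right)} = \frac{9}{8} + \frac{\sqrt{T + F}}{8} = \frac{9}{8} + \frac{\sqrt{F + T}}{8}$)
$R{\left(M \right)} = \left(\frac{9}{8} + \frac{\sqrt{-1 + M}}{8}\right)^{2}$
$\left(\frac{2}{R{\left(O \right)}} - 310\right) \left(-199\right) = \left(\frac{2}{\frac{1}{64} \left(9 + \sqrt{-1 + 20}\right)^{2}} - 310\right) \left(-199\right) = \left(\frac{2}{\frac{1}{64} \left(9 + \sqrt{19}\right)^{2}} - 310\right) \left(-199\right) = \left(2 \frac{64}{\left(9 + \sqrt{19}\right)^{2}} - 310\right) \left(-199\right) = \left(\frac{128}{\left(9 + \sqrt{19}\right)^{2}} - 310\right) \left(-199\right) = \left(-310 + \frac{128}{\left(9 + \sqrt{19}\right)^{2}}\right) \left(-199\right) = 61690 - \frac{25472}{\left(9 + \sqrt{19}\right)^{2}}$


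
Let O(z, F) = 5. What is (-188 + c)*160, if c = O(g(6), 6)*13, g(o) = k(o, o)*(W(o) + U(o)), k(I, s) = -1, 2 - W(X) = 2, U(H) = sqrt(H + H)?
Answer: -19680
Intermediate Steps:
U(H) = sqrt(2)*sqrt(H) (U(H) = sqrt(2*H) = sqrt(2)*sqrt(H))
W(X) = 0 (W(X) = 2 - 1*2 = 2 - 2 = 0)
g(o) = -sqrt(2)*sqrt(o) (g(o) = -(0 + sqrt(2)*sqrt(o)) = -sqrt(2)*sqrt(o))
c = 65 (c = 5*13 = 65)
(-188 + c)*160 = (-188 + 65)*160 = -123*160 = -19680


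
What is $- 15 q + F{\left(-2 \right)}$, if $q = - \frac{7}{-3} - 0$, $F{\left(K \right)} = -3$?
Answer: $-38$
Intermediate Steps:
$q = \frac{7}{3}$ ($q = \left(-7\right) \left(- \frac{1}{3}\right) + 0 = \frac{7}{3} + 0 = \frac{7}{3} \approx 2.3333$)
$- 15 q + F{\left(-2 \right)} = \left(-15\right) \frac{7}{3} - 3 = -35 - 3 = -38$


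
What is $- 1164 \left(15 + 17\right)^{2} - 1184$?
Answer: $-1193120$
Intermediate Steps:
$- 1164 \left(15 + 17\right)^{2} - 1184 = - 1164 \cdot 32^{2} - 1184 = \left(-1164\right) 1024 - 1184 = -1191936 - 1184 = -1193120$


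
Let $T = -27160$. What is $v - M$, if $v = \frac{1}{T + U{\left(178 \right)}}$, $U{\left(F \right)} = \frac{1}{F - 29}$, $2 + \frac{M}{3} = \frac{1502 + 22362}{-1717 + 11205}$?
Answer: $- \frac{7418032601}{4799551054} \approx -1.5456$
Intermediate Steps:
$M = \frac{1833}{1186}$ ($M = -6 + 3 \frac{1502 + 22362}{-1717 + 11205} = -6 + 3 \cdot \frac{23864}{9488} = -6 + 3 \cdot 23864 \cdot \frac{1}{9488} = -6 + 3 \cdot \frac{2983}{1186} = -6 + \frac{8949}{1186} = \frac{1833}{1186} \approx 1.5455$)
$U{\left(F \right)} = \frac{1}{-29 + F}$
$v = - \frac{149}{4046839}$ ($v = \frac{1}{-27160 + \frac{1}{-29 + 178}} = \frac{1}{-27160 + \frac{1}{149}} = \frac{1}{- \frac{4046839}{149}} = - \frac{149}{4046839} \approx -3.6819 \cdot 10^{-5}$)
$v - M = - \frac{149}{4046839} - \frac{1833}{1186} = - \frac{7418032601}{4799551054}$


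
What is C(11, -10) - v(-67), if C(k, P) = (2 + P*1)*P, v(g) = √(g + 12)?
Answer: 80 - I*√55 ≈ 80.0 - 7.4162*I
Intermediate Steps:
v(g) = √(12 + g)
C(k, P) = P*(2 + P) (C(k, P) = (2 + P)*P = P*(2 + P))
C(11, -10) - v(-67) = -10*(2 - 10) - √(12 - 67) = -10*(-8) - √(-55) = 80 - I*√55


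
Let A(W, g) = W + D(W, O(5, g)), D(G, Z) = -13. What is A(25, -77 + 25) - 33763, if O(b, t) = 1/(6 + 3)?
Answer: -33751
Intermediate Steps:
O(b, t) = ⅑ (O(b, t) = 1/9 = ⅑)
A(W, g) = -13 + W (A(W, g) = W - 13 = -13 + W)
A(25, -77 + 25) - 33763 = (-13 + 25) - 33763 = 12 - 33763 = -33751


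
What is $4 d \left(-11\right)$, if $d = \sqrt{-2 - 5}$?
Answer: $- 44 i \sqrt{7} \approx - 116.41 i$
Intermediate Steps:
$d = i \sqrt{7}$ ($d = \sqrt{-7} = i \sqrt{7} \approx 2.6458 i$)
$4 d \left(-11\right) = 4 i \sqrt{7} \left(-11\right) = - 44 i \sqrt{7}$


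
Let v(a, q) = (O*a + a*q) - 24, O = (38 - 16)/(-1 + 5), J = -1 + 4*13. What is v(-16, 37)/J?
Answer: -704/51 ≈ -13.804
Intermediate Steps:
J = 51 (J = -1 + 52 = 51)
O = 11/2 (O = 22/4 = 22*(¼) = 11/2 ≈ 5.5000)
v(a, q) = -24 + 11*a/2 + a*q (v(a, q) = (11*a/2 + a*q) - 24 = -24 + 11*a/2 + a*q)
v(-16, 37)/J = (-24 + (11/2)*(-16) - 16*37)/51 = (-24 - 88 - 592)*(1/51) = -704*1/51 = -704/51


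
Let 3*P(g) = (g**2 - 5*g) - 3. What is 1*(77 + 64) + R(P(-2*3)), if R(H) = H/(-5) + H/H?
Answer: 689/5 ≈ 137.80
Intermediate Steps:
P(g) = -1 - 5*g/3 + g**2/3 (P(g) = ((g**2 - 5*g) - 3)/3 = (-3 + g**2 - 5*g)/3 = -1 - 5*g/3 + g**2/3)
R(H) = 1 - H/5 (R(H) = H*(-1/5) + 1 = -H/5 + 1 = 1 - H/5)
1*(77 + 64) + R(P(-2*3)) = 1*(77 + 64) + (1 - (-1 - (-10)*3/3 + (-2*3)**2/3)/5) = 1*141 + (1 - (-1 - 5/3*(-6) + (1/3)*(-6)**2)/5) = 141 + (1 - (-1 + 10 + (1/3)*36)/5) = 141 + (1 - (-1 + 10 + 12)/5) = 141 + (1 - 1/5*21) = 141 + (1 - 21/5) = 141 - 16/5 = 689/5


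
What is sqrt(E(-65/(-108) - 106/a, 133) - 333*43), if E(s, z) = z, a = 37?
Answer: I*sqrt(14186) ≈ 119.1*I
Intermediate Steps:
sqrt(E(-65/(-108) - 106/a, 133) - 333*43) = sqrt(133 - 333*43) = sqrt(133 - 14319) = sqrt(-14186) = I*sqrt(14186)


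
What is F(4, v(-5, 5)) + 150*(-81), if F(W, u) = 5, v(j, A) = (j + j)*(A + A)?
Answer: -12145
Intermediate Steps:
v(j, A) = 4*A*j (v(j, A) = (2*j)*(2*A) = 4*A*j)
F(4, v(-5, 5)) + 150*(-81) = 5 + 150*(-81) = 5 - 12150 = -12145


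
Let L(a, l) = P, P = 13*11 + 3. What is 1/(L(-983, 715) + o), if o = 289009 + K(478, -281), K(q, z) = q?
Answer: 1/289633 ≈ 3.4526e-6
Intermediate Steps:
P = 146 (P = 143 + 3 = 146)
L(a, l) = 146
o = 289487 (o = 289009 + 478 = 289487)
1/(L(-983, 715) + o) = 1/(146 + 289487) = 1/289633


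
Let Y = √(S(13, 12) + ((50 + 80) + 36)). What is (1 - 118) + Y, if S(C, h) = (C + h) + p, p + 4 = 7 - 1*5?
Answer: -117 + 3*√21 ≈ -103.25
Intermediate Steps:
p = -2 (p = -4 + (7 - 1*5) = -4 + (7 - 5) = -4 + 2 = -2)
S(C, h) = -2 + C + h (S(C, h) = (C + h) - 2 = -2 + C + h)
Y = 3*√21 (Y = √((-2 + 13 + 12) + ((50 + 80) + 36)) = √(23 + (130 + 36)) = √(23 + 166) = √189 = 3*√21 ≈ 13.748)
(1 - 118) + Y = (1 - 118) + 3*√21 = -117 + 3*√21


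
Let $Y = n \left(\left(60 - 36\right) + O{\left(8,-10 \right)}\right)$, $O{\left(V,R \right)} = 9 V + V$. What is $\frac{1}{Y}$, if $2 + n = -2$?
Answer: $- \frac{1}{416} \approx -0.0024038$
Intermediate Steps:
$O{\left(V,R \right)} = 10 V$
$n = -4$ ($n = -2 - 2 = -4$)
$Y = -416$ ($Y = - 4 \left(\left(60 - 36\right) + 10 \cdot 8\right) = - 4 \left(24 + 80\right) = \left(-4\right) 104 = -416$)
$\frac{1}{Y} = \frac{1}{-416} = - \frac{1}{416}$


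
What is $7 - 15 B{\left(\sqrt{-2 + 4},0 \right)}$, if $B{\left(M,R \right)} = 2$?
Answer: $-23$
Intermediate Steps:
$7 - 15 B{\left(\sqrt{-2 + 4},0 \right)} = 7 - 30 = -23$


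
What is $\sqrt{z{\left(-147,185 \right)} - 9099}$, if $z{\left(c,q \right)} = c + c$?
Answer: $i \sqrt{9393} \approx 96.917 i$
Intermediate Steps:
$z{\left(c,q \right)} = 2 c$
$\sqrt{z{\left(-147,185 \right)} - 9099} = \sqrt{2 \left(-147\right) - 9099} = \sqrt{-294 - 9099} = \sqrt{-9393} = i \sqrt{9393}$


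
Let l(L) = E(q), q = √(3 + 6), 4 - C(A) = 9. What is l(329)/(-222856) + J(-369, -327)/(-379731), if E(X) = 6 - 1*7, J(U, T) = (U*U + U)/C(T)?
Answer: 10087986869/141042219560 ≈ 0.071525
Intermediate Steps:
C(A) = -5 (C(A) = 4 - 1*9 = 4 - 9 = -5)
q = 3 (q = √9 = 3)
J(U, T) = -U/5 - U²/5 (J(U, T) = (U*U + U)/(-5) = (U² + U)*(-⅕) = (U + U²)*(-⅕) = -U/5 - U²/5)
E(X) = -1 (E(X) = 6 - 7 = -1)
l(L) = -1
l(329)/(-222856) + J(-369, -327)/(-379731) = -1/(-222856) - ⅕*(-369)*(1 - 369)/(-379731) = -1*(-1/222856) - ⅕*(-369)*(-368)*(-1/379731) = 1/222856 - 135792/5*(-1/379731) = 1/222856 + 45264/632885 = 10087986869/141042219560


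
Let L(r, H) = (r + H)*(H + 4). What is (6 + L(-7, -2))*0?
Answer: 0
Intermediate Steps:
L(r, H) = (4 + H)*(H + r) (L(r, H) = (H + r)*(4 + H) = (4 + H)*(H + r))
(6 + L(-7, -2))*0 = (6 + ((-2)² + 4*(-2) + 4*(-7) - 2*(-7)))*0 = (6 + (4 - 8 - 28 + 14))*0 = (6 - 18)*0 = -12*0 = 0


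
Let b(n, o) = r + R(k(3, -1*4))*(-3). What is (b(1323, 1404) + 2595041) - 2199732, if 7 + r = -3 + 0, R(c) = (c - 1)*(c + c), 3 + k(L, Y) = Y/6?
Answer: 1185589/3 ≈ 3.9520e+5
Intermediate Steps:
k(L, Y) = -3 + Y/6
R(c) = 2*c*(-1 + c) (R(c) = (-1 + c)*(2*c) = 2*c*(-1 + c))
r = -10 (r = -7 + (-3 + 0) = -7 - 3 = -10)
b(n, o) = -338/3 (b(n, o) = -10 + (2*(-3 + (-1*4)/6)*(-1 + (-3 + (-1*4)/6)))*(-3) = -10 + (2*(-3 + (1/6)*(-4))*(-1 + (-3 + (1/6)*(-4))))*(-3) = -10 + (2*(-3 - 2/3)*(-1 + (-3 - 2/3)))*(-3) = -10 + (2*(-11/3)*(-1 - 11/3))*(-3) = -10 + (2*(-11/3)*(-14/3))*(-3) = -10 + (308/9)*(-3) = -10 - 308/3 = -338/3)
(b(1323, 1404) + 2595041) - 2199732 = (-338/3 + 2595041) - 2199732 = 7784785/3 - 2199732 = 1185589/3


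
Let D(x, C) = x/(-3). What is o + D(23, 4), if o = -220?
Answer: -683/3 ≈ -227.67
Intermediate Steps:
D(x, C) = -x/3 (D(x, C) = x*(-⅓) = -x/3)
o + D(23, 4) = -220 - ⅓*23 = -220 - 23/3 = -683/3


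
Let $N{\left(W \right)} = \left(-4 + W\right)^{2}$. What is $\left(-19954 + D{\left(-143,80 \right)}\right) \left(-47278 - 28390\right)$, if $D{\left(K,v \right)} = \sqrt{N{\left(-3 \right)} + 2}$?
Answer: $1509879272 - 75668 \sqrt{51} \approx 1.5093 \cdot 10^{9}$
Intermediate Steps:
$D{\left(K,v \right)} = \sqrt{51}$ ($D{\left(K,v \right)} = \sqrt{\left(-4 - 3\right)^{2} + 2} = \sqrt{\left(-7\right)^{2} + 2} = \sqrt{49 + 2} = \sqrt{51}$)
$\left(-19954 + D{\left(-143,80 \right)}\right) \left(-47278 - 28390\right) = \left(-19954 + \sqrt{51}\right) \left(-47278 - 28390\right) = \left(-19954 + \sqrt{51}\right) \left(-75668\right) = 1509879272 - 75668 \sqrt{51}$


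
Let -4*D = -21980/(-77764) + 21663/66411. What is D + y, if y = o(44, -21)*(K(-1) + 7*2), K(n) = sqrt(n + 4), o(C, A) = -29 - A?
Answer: -16088811091/143455139 - 8*sqrt(3) ≈ -126.01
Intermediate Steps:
K(n) = sqrt(4 + n)
D = -21835523/143455139 (D = -(-21980/(-77764) + 21663/66411)/4 = -(-21980*(-1/77764) + 21663*(1/66411))/4 = -(5495/19441 + 2407/7379)/4 = -1/4*87342092/143455139 = -21835523/143455139 ≈ -0.15221)
y = -112 - 8*sqrt(3) (y = (-29 - 1*(-21))*(sqrt(4 - 1) + 7*2) = (-29 + 21)*(sqrt(3) + 14) = -8*(14 + sqrt(3)) = -112 - 8*sqrt(3) ≈ -125.86)
D + y = -21835523/143455139 + (-112 - 8*sqrt(3)) = -16088811091/143455139 - 8*sqrt(3)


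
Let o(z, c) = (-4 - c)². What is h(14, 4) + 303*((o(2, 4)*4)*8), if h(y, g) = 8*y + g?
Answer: 620660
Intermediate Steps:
h(y, g) = g + 8*y
h(14, 4) + 303*((o(2, 4)*4)*8) = (4 + 8*14) + 303*(((4 + 4)²*4)*8) = (4 + 112) + 303*((8²*4)*8) = 116 + 303*((64*4)*8) = 116 + 303*(256*8) = 116 + 303*2048 = 116 + 620544 = 620660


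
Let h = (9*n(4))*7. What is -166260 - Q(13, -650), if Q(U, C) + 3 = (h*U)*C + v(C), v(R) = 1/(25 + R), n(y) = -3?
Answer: -1102066874/625 ≈ -1.7633e+6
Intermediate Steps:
h = -189 (h = (9*(-3))*7 = -27*7 = -189)
Q(U, C) = -3 + 1/(25 + C) - 189*C*U (Q(U, C) = -3 + ((-189*U)*C + 1/(25 + C)) = -3 + (-189*C*U + 1/(25 + C)) = -3 + (1/(25 + C) - 189*C*U) = -3 + 1/(25 + C) - 189*C*U)
-166260 - Q(13, -650) = -166260 - (1 - 3*(1 + 63*(-650)*13)*(25 - 650))/(25 - 650) = -166260 - (1 - 3*(1 - 532350)*(-625))/(-625) = -166260 - (-1)*(1 - 3*(-532349)*(-625))/625 = -166260 - (-1)*(1 - 998154375)/625 = -166260 - (-1)*(-998154374)/625 = -166260 - 1*998154374/625 = -166260 - 998154374/625 = -1102066874/625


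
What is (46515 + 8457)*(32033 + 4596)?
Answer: 2013569388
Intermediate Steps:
(46515 + 8457)*(32033 + 4596) = 54972*36629 = 2013569388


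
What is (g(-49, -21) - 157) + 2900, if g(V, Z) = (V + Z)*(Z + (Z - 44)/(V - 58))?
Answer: 446241/107 ≈ 4170.5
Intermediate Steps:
g(V, Z) = (V + Z)*(Z + (-44 + Z)/(-58 + V))
(g(-49, -21) - 157) + 2900 = ((-57*(-21)² - 44*(-49) - 44*(-21) - 49*(-21)² - 21*(-49)² - 57*(-49)*(-21))/(-58 - 49) - 157) + 2900 = ((-57*441 + 2156 + 924 - 49*441 - 21*2401 - 58653)/(-107) - 157) + 2900 = (-(-25137 + 2156 + 924 - 21609 - 50421 - 58653)/107 - 157) + 2900 = (-1/107*(-152740) - 157) + 2900 = (152740/107 - 157) + 2900 = 135941/107 + 2900 = 446241/107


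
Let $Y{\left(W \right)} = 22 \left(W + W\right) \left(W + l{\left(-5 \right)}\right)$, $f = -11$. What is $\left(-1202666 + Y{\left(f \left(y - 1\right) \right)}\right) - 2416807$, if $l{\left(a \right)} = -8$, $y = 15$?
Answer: $-2521761$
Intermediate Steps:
$Y{\left(W \right)} = 44 W \left(-8 + W\right)$ ($Y{\left(W \right)} = 22 \left(W + W\right) \left(W - 8\right) = 22 \cdot 2 W \left(-8 + W\right) = 44 W \left(-8 + W\right)$)
$\left(-1202666 + Y{\left(f \left(y - 1\right) \right)}\right) - 2416807 = \left(-1202666 + 44 \left(- 11 \left(15 - 1\right)\right) \left(-8 - 11 \left(15 - 1\right)\right)\right) - 2416807 = \left(-1202666 + 44 \left(\left(-11\right) 14\right) \left(-8 - 154\right)\right) - 2416807 = \left(-1202666 + 44 \left(-154\right) \left(-8 - 154\right)\right) - 2416807 = \left(-1202666 + 44 \left(-154\right) \left(-162\right)\right) - 2416807 = \left(-1202666 + 1097712\right) - 2416807 = -104954 - 2416807 = -2521761$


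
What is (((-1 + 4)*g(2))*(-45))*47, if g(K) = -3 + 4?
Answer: -6345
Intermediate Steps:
g(K) = 1
(((-1 + 4)*g(2))*(-45))*47 = (((-1 + 4)*1)*(-45))*47 = ((3*1)*(-45))*47 = (3*(-45))*47 = -135*47 = -6345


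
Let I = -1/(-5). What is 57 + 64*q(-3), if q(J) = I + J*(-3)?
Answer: 3229/5 ≈ 645.80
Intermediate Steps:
I = ⅕ (I = -1*(-⅕) = ⅕ ≈ 0.20000)
q(J) = ⅕ - 3*J (q(J) = ⅕ + J*(-3) = ⅕ - 3*J)
57 + 64*q(-3) = 57 + 64*(⅕ - 3*(-3)) = 57 + 64*(⅕ + 9) = 57 + 64*(46/5) = 57 + 2944/5 = 3229/5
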